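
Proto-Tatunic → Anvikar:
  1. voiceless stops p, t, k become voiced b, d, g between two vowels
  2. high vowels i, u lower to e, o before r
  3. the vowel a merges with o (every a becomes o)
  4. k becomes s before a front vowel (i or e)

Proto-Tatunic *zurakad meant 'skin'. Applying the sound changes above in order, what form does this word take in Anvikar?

Anvikar: *zurakad > zuragad > zoragad > zorogod  (by intervocalic voicing, pre-rhotic lowering, vowel merger)

zorogod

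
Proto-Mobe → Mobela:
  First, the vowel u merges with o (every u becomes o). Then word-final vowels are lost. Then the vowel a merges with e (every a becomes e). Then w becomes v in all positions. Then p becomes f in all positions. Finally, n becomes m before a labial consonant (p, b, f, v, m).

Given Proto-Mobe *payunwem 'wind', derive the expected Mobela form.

Mobela: *payunwem > payonwem > peyonwem > peyonvem > feyonvem > feyomvem  (by vowel merger, vowel merger, unconditioned shift, unconditioned shift, nasal place assimilation)

feyomvem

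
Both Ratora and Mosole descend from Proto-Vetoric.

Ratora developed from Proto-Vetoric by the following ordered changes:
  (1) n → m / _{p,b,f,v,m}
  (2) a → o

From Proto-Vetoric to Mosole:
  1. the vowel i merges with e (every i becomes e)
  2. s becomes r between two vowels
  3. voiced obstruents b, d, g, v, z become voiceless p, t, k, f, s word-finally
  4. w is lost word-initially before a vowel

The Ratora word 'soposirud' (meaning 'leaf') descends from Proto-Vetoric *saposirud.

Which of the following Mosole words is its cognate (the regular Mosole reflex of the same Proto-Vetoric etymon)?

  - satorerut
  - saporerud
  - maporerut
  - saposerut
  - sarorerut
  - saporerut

saporerut

Mosole: *saposirud
  saposirud → saposerud   [vowel merger]
  saposerud → saporerud   [rhotacism]
  saporerud → saporerut   [final devoicing]
  saporerut (rule 4 does not apply)
  giving Mosole saporerut.
Only 'saporerut' matches the regular Mosole development of *saposirud.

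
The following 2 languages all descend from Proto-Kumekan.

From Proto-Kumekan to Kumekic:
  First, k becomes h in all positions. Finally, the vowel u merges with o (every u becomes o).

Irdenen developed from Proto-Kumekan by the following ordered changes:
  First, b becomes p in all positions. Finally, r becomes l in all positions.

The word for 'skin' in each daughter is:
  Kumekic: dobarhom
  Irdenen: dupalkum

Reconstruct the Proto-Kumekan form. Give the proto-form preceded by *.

*dubarkum

Position 2: Kumekic has o, Irdenen has u. Irdenen preserves u here (none of its changes turn any other segment into u), so the proto-segment is *u.
Position 5: Kumekic has r, Irdenen has l. Kumekic preserves r here (none of its changes turn any other segment into r), so the proto-segment is *r.
Position 3: Kumekic has b, Irdenen has p. Kumekic preserves b here (none of its changes turn any other segment into b), so the proto-segment is *b.
This points to *dubarkum. Verify forward in each daughter:
Kumekic: *dubarkum
  dubarkum → dubarhum   [unconditioned shift]
  dubarhum → dobarhom   [vowel merger]
  giving Kumekic dobarhom.
Irdenen: start from *dubarkum.
  rule 1 (unconditioned shift): dubarkum → duparkum
  rule 2 (unconditioned shift): duparkum → dupalkum
  ⇒ Irdenen dupalkum
Only *dubarkum yields all of Kumekic dobarhom, Irdenen dupalkum.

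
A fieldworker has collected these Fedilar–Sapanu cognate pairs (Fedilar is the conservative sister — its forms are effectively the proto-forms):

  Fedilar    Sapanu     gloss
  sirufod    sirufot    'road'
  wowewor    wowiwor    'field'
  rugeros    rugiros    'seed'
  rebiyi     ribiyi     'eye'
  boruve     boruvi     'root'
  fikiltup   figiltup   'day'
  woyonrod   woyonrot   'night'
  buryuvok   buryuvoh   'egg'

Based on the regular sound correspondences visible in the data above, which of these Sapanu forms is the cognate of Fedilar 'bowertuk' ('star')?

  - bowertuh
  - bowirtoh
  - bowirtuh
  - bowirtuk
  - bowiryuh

bowirtuh

rugeros ~ rugiros — Fedilar e corresponds to Sapanu i after a consonant, before r.
buryuvok ~ buryuvoh — Fedilar k corresponds to Sapanu h word-finally.
Applying these to Fedilar 'bowertuk':
  bowertuk → bowirtuk   (e→i after a consonant, before r)
  bowirtuk → bowirtuh   (k→h word-finally)
So the Sapanu cognate is 'bowirtuh'.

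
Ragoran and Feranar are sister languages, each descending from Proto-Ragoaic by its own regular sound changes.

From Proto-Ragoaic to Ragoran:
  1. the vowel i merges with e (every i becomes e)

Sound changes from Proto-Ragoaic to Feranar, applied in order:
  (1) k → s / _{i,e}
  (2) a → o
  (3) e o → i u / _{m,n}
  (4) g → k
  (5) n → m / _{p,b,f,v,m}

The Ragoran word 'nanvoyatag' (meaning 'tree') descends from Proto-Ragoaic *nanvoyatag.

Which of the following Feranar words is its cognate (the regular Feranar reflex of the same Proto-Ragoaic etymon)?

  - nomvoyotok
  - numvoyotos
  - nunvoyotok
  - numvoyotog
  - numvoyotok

Feranar: *nanvoyatag
  nanvoyatag (rule 1 does not apply)
  nanvoyatag → nonvoyotog   [vowel merger]
  nonvoyotog → nunvoyotog   [pre-nasal raising]
  nunvoyotog → nunvoyotok   [unconditioned shift]
  nunvoyotok → numvoyotok   [nasal place assimilation]
  giving Feranar numvoyotok.
The other candidates each miss or misapply at least one Feranar change.

numvoyotok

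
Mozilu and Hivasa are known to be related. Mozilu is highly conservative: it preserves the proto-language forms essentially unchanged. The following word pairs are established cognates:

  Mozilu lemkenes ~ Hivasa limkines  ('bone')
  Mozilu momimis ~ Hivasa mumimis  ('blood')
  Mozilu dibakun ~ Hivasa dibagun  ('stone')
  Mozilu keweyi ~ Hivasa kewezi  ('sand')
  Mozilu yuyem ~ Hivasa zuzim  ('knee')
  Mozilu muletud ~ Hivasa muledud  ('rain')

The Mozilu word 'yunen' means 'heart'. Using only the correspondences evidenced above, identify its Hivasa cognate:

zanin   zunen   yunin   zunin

zunin

yuyem ~ zuzim — Mozilu y corresponds to Hivasa z word-initially before a back vowel.
lemkenes ~ limkines — Mozilu e corresponds to Hivasa i after a consonant, before a nasal.
Applying these to Mozilu 'yunen':
  yunen → zunen   (y→z word-initially before a back vowel)
  zunen → zunin   (e→i after a consonant, before a nasal)
So the Hivasa cognate is 'zunin'.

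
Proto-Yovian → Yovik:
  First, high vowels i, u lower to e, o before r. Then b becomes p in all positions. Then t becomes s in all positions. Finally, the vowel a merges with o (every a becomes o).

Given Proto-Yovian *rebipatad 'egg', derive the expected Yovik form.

repiposod

Yovik: *rebipatad > repipatad > repipasad > repiposod  (by unconditioned shift, unconditioned shift, vowel merger)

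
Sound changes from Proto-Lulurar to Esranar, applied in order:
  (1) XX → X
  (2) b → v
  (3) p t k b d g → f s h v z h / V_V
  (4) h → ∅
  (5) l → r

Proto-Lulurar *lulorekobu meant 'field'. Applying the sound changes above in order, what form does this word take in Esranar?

ruroreovu

Esranar: *lulorekobu
  lulorekobu (rule 1 does not apply)
  lulorekobu → lulorekovu   [unconditioned shift]
  lulorekovu → lulorehovu   [intervocalic lenition]
  lulorehovu → luloreovu   [h-loss]
  luloreovu → ruroreovu   [unconditioned shift]
  giving Esranar ruroreovu.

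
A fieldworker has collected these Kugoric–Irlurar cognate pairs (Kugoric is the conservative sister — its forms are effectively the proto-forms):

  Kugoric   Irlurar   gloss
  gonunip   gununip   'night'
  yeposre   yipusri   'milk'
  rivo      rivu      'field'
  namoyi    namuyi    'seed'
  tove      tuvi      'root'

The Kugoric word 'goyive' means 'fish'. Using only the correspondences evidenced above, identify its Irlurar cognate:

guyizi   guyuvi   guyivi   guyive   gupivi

guyivi

yeposre ~ yipusri, namoyi ~ namuyi — Kugoric o corresponds to Irlurar u after a consonant, before a consonant other than r, m, n, p, b, f, v.
yeposre ~ yipusri, tove ~ tuvi — Kugoric e corresponds to Irlurar i word-finally.
Applying these to Kugoric 'goyive':
  goyive → guyive   (o→u after a consonant, before a consonant other than r, m, n, p, b, f, v)
  guyive → guyivi   (e→i word-finally)
So the Irlurar cognate is 'guyivi'.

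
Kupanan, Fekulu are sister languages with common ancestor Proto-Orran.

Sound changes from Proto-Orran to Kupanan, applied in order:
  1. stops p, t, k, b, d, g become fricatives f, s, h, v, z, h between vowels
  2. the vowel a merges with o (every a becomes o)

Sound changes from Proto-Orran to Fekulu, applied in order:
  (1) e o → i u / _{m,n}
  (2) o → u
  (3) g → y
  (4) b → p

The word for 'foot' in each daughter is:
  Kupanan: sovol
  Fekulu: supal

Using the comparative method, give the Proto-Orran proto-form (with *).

Position 3: Kupanan has v, Fekulu has p. Taking the neighbouring segments as reconstructed: Kupanan v could go back to *b or *v; Fekulu p could go back to *p or *b — the one source consistent with every daughter is *b.
Position 2: Kupanan has o, Fekulu has u. Taking the neighbouring segments as reconstructed: Kupanan o could go back to *a or *o; Fekulu u could go back to *o or *u — the one source consistent with every daughter is *o.
Verify the candidate proto-form against each daughter:
Kupanan: *sobal
  sobal → soval   [intervocalic lenition]
  soval → sovol   [vowel merger]
  giving Kupanan sovol.
Fekulu: *sobal
  sobal (rule 1 does not apply)
  sobal → subal   [vowel merger]
  subal (rule 3 does not apply)
  subal → supal   [unconditioned shift]
  giving Fekulu supal.
Only *sobal yields all of Kupanan sovol, Fekulu supal.

*sobal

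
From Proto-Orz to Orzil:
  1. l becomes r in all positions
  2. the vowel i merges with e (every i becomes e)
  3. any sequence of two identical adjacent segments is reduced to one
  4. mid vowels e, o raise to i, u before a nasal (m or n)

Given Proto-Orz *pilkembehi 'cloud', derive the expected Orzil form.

perkimbehe

Orzil: *pilkembehi > pirkembehi > perkembehe > perkimbehe  (by unconditioned shift, vowel merger, pre-nasal raising)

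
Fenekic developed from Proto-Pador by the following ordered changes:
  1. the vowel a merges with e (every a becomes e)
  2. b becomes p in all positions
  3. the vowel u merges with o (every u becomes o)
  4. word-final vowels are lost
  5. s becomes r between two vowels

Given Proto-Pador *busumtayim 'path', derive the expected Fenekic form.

Fenekic: *busumtayim > busumteyim > pusumteyim > posomteyim > poromteyim  (by vowel merger, unconditioned shift, vowel merger, rhotacism)

poromteyim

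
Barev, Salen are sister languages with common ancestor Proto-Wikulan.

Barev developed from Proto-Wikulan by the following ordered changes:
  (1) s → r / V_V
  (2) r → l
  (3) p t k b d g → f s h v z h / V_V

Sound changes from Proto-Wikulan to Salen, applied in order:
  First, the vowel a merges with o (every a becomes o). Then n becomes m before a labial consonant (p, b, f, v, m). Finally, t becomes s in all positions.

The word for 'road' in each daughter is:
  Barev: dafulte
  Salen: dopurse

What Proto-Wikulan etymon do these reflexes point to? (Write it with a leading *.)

*dapurte

Position 2: Barev has a, Salen has o. Barev preserves a here (none of its changes turn any other segment into a), so the proto-segment is *a.
Position 5: Barev has l, Salen has r. Salen preserves r here (none of its changes turn any other segment into r), so the proto-segment is *r.
Continuing position by position gives *dapurte; check it forward:
Barev: *dapurte
  dapurte (rule 1 does not apply)
  dapurte → dapulte   [unconditioned shift]
  dapulte → dafulte   [intervocalic lenition]
  giving Barev dafulte.
Salen: *dapurte
  dapurte → dopurte   [vowel merger]
  dopurte (rule 2 does not apply)
  dopurte → dopurse   [unconditioned shift]
  giving Salen dopurse.
No other proto-form is consistent with every reflex, so the reconstruction is *dapurte.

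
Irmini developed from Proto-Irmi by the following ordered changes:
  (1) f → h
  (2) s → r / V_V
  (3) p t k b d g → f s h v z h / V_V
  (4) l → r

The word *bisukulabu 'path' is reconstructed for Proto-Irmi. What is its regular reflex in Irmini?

Irmini: start from *bisukulabu.
  rule 1: no change — bisukulabu
  rule 2 (rhotacism): bisukulabu → birukulabu
  rule 3 (intervocalic lenition): birukulabu → biruhulavu
  rule 4 (unconditioned shift): biruhulavu → biruhuravu
  ⇒ Irmini biruhuravu

biruhuravu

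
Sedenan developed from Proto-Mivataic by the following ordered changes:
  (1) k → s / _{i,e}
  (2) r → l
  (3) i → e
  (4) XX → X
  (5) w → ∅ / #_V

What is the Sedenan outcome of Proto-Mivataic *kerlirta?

Sedenan: *kerlirta > serlirta > sellilta > sellelta > selelta  (by palatalisation, unconditioned shift, vowel merger, degemination)

selelta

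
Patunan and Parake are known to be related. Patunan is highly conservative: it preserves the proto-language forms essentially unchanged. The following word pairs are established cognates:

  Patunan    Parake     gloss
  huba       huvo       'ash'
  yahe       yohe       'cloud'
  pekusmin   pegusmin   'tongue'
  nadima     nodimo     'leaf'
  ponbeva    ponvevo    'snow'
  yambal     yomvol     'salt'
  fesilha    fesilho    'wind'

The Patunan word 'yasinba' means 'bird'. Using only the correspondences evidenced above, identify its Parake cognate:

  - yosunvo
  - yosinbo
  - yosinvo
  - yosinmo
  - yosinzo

yosinvo

yahe ~ yohe, nadima ~ nodimo — Patunan a corresponds to Parake o after a consonant, before a consonant other than r, m, n, p, b, f, v.
yambal ~ yomvol — Patunan b corresponds to Parake v after a consonant, before a back vowel.
huba ~ huvo, nadima ~ nodimo — Patunan a corresponds to Parake o word-finally.
Applying these to Patunan 'yasinba':
  yasinba → yosinba   (a→o after a consonant, before a consonant other than r, m, n, p, b, f, v)
  yosinba → yosinva   (b→v after a consonant, before a back vowel)
  yosinva → yosinvo   (a→o word-finally)
So the Parake cognate is 'yosinvo'.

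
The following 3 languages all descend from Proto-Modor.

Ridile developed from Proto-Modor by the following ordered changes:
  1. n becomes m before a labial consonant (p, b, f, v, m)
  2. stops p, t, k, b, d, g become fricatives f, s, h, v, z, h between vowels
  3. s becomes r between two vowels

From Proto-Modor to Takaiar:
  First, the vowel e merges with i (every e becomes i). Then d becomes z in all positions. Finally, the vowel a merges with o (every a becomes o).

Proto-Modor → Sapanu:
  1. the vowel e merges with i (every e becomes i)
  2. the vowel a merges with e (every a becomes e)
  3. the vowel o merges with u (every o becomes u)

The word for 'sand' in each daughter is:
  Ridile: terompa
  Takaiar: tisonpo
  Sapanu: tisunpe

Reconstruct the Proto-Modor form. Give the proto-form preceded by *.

*tesonpa

Position 2: Ridile has e, Takaiar has i, Sapanu has i. Ridile preserves e here (none of its changes turn any other segment into e), so the proto-segment is *e.
Position 5: Ridile has m, Takaiar has n, Sapanu has n. Takaiar preserves n here (none of its changes turn any other segment into n), so the proto-segment is *n.
Position 7: Ridile has a, Takaiar has o, Sapanu has e. Ridile preserves a here (none of its changes turn any other segment into a), so the proto-segment is *a.
Verify the candidate proto-form against each daughter:
Ridile: *tesonpa > tesompa > terompa  (by nasal place assimilation, rhotacism)
Takaiar: *tesonpa
  tesonpa → tisonpa   [vowel merger]
  tisonpa (rule 2 does not apply)
  tisonpa → tisonpo   [vowel merger]
  giving Takaiar tisonpo.
Sapanu: start from *tesonpa.
  rule 1 (vowel merger): tesonpa → tisonpa
  rule 2 (vowel merger): tisonpa → tisonpe
  rule 3 (vowel merger): tisonpe → tisunpe
  ⇒ Sapanu tisunpe
No other proto-form is consistent with every reflex, so the reconstruction is *tesonpa.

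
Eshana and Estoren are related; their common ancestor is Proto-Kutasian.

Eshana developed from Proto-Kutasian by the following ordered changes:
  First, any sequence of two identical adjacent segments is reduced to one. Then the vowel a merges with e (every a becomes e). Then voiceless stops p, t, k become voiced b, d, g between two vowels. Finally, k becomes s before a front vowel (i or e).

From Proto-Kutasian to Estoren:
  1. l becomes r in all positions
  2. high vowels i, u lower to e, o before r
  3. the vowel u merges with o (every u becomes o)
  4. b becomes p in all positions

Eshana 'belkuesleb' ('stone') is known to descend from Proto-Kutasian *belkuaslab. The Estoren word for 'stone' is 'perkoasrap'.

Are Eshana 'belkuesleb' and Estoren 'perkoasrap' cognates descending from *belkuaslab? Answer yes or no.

yes

Derive the expected Estoren reflex of *belkuaslab:
Estoren: start from *belkuaslab.
  rule 1 (unconditioned shift): belkuaslab → berkuasrab
  rule 2: no change — berkuasrab
  rule 3 (vowel merger): berkuasrab → berkoasrab
  rule 4 (unconditioned shift): berkoasrab → perkoasrap
  ⇒ Estoren perkoasrap
Estoren 'perkoasrap' matches the regular reflex exactly, so the pair is cognate.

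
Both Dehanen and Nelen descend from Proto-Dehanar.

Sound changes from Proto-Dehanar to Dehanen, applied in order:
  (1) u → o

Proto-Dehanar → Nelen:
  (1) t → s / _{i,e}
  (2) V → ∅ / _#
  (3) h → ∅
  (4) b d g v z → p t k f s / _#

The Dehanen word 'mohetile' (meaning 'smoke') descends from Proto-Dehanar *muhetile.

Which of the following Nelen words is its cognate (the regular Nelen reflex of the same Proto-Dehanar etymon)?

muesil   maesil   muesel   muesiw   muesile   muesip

muesil

Nelen: *muhetile
  muhetile → muhesile   [palatalisation]
  muhesile → muhesil   [apocope]
  muhesil → muesil   [h-loss]
  muesil (rule 4 does not apply)
  giving Nelen muesil.
The other candidates each miss or misapply at least one Nelen change.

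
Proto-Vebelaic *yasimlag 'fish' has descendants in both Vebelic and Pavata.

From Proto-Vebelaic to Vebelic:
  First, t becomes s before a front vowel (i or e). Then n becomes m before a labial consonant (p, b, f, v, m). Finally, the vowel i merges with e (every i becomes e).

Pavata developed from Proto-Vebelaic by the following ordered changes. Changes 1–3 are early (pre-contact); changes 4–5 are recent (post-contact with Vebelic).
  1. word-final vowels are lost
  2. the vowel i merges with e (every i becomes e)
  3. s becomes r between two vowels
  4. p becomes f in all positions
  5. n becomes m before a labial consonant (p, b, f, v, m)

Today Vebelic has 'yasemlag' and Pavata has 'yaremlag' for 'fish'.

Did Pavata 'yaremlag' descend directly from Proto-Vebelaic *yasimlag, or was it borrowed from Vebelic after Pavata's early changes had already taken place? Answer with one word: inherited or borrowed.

inherited

If inherited, *yasimlag would pass through all of Pavata's changes:
Pavata: *yasimlag
  yasimlag (rule 1 does not apply)
  yasimlag → yasemlag   [vowel merger]
  yasemlag → yaremlag   [rhotacism]
  yaremlag (rule 4 does not apply)
  yaremlag (rule 5 does not apply)
  giving Pavata yaremlag.
If borrowed from Vebelic 'yasemlag' after the early changes, it would undergo only the recent ones:
  rule 4 (unconditioned shift): no change (yasemlag)
  rule 5 (nasal place assimilation): no change (yasemlag)
  ⇒ as a loan: yasemlag
Pavata 'yaremlag' matches the inherited outcome exactly, so it is an inherited cognate, not a loan.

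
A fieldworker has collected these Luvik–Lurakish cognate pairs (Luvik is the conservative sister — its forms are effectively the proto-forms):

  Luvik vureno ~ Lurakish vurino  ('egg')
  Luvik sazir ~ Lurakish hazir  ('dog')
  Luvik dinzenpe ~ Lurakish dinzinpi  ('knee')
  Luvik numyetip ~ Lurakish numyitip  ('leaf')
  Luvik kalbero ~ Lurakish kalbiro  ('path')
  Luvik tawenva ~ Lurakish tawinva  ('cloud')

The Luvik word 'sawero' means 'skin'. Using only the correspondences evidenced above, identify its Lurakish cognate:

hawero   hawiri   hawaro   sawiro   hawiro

hawiro

sazir ~ hazir — Luvik s corresponds to Lurakish h word-initially before a back vowel.
kalbero ~ kalbiro — Luvik e corresponds to Lurakish i after a consonant, before r.
Applying these to Luvik 'sawero':
  sawero → hawero   (s→h word-initially before a back vowel)
  hawero → hawiro   (e→i after a consonant, before r)
So the Lurakish cognate is 'hawiro'.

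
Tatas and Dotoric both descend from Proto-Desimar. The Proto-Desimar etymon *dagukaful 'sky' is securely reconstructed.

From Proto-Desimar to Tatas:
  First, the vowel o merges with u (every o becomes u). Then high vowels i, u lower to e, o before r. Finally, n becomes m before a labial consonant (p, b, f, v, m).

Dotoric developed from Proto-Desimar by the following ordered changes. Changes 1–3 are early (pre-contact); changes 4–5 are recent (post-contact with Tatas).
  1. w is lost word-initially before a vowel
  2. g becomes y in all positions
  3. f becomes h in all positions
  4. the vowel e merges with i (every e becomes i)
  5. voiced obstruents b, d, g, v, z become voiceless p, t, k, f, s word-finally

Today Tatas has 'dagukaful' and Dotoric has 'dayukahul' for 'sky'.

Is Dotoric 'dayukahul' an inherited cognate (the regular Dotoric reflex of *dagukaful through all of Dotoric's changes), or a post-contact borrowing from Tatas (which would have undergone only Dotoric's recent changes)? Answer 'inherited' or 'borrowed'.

inherited

If inherited, *dagukaful would pass through all of Dotoric's changes:
Dotoric: start from *dagukaful.
  rule 1: no change — dagukaful
  rule 2 (unconditioned shift): dagukaful → dayukaful
  rule 3 (unconditioned shift): dayukaful → dayukahul
  rule 4: no change — dayukahul
  rule 5: no change — dayukahul
  ⇒ Dotoric dayukahul
If borrowed from Tatas 'dagukaful' after the early changes, it would undergo only the recent ones:
  rule 4 (vowel merger): no change (dagukaful)
  rule 5 (final devoicing): no change (dagukaful)
  ⇒ as a loan: dagukaful
Dotoric 'dayukahul' matches the inherited outcome exactly, so it is an inherited cognate, not a loan.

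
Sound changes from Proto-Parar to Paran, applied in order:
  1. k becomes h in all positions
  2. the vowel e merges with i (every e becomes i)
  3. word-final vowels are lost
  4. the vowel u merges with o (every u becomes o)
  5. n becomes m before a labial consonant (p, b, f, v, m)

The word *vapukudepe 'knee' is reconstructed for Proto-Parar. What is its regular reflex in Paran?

Paran: start from *vapukudepe.
  rule 1 (unconditioned shift): vapukudepe → vapuhudepe
  rule 2 (vowel merger): vapuhudepe → vapuhudipi
  rule 3 (apocope): vapuhudipi → vapuhudip
  rule 4 (vowel merger): vapuhudip → vapohodip
  rule 5: no change — vapohodip
  ⇒ Paran vapohodip

vapohodip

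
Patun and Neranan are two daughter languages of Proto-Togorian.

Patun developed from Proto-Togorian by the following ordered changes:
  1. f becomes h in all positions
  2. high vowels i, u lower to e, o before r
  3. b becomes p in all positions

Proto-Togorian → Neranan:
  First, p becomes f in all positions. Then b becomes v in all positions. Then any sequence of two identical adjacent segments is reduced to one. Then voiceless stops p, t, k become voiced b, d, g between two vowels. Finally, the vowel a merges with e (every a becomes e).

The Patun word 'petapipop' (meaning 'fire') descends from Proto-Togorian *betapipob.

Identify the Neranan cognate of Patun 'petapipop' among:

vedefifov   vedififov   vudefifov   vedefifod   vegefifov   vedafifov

Neranan: start from *betapipob.
  rule 1 (unconditioned shift): betapipob → betafifob
  rule 2 (unconditioned shift): betafifob → vetafifov
  rule 3: no change — vetafifov
  rule 4 (intervocalic voicing): vetafifov → vedafifov
  rule 5 (vowel merger): vedafifov → vedefifov
  ⇒ Neranan vedefifov

vedefifov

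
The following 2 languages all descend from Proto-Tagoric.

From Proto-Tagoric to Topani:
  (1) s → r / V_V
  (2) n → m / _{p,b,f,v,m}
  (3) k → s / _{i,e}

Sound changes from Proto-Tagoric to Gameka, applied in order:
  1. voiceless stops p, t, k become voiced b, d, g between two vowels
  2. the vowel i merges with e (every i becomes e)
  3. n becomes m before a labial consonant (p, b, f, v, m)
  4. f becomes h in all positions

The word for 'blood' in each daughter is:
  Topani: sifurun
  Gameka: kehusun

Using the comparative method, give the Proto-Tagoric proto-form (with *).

Position 5: Topani has r, Gameka has s. Gameka preserves s here (none of its changes turn any other segment into s), so the proto-segment is *s.
Position 2: Topani has i, Gameka has e. Topani preserves i here (none of its changes turn any other segment into i), so the proto-segment is *i.
Verify the candidate proto-form against each daughter:
Topani: start from *kifusun.
  rule 1 (rhotacism): kifusun → kifurun
  rule 2: no change — kifurun
  rule 3 (palatalisation): kifurun → sifurun
  ⇒ Topani sifurun
Gameka: start from *kifusun.
  rule 1: no change — kifusun
  rule 2 (vowel merger): kifusun → kefusun
  rule 3: no change — kefusun
  rule 4 (unconditioned shift): kefusun → kehusun
  ⇒ Gameka kehusun
*kifusun is the unique common source.

*kifusun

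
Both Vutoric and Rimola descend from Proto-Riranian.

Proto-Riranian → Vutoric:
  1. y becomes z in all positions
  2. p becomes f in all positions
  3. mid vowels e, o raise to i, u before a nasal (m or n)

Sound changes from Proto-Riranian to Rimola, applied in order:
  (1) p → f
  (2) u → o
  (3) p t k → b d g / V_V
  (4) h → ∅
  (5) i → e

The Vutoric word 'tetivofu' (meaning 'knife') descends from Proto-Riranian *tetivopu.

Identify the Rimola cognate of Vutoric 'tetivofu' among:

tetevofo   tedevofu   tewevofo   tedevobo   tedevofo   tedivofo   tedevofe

tedevofo

Rimola: *tetivopu
  tetivopu → tetivofu   [unconditioned shift]
  tetivofu → tetivofo   [vowel merger]
  tetivofo → tedivofo   [intervocalic voicing]
  tedivofo (rule 4 does not apply)
  tedivofo → tedevofo   [vowel merger]
  giving Rimola tedevofo.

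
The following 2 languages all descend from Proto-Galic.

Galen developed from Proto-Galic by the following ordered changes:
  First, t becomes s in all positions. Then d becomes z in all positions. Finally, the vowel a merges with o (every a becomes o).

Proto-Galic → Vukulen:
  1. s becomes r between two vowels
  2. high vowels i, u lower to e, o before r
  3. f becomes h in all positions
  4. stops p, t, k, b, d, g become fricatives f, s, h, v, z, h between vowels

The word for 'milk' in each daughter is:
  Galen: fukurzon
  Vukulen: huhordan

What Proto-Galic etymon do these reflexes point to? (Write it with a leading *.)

Position 4: Galen has u, Vukulen has o. Galen preserves u here (none of its changes turn any other segment into u), so the proto-segment is *u.
Position 3: Galen has k, Vukulen has h. Galen preserves k here (none of its changes turn any other segment into k), so the proto-segment is *k.
Continuing position by position gives *fukurdan; check it forward:
Galen: start from *fukurdan.
  rule 1: no change — fukurdan
  rule 2 (unconditioned shift): fukurdan → fukurzan
  rule 3 (vowel merger): fukurzan → fukurzon
  ⇒ Galen fukurzon
Vukulen: *fukurdan
  fukurdan (rule 1 does not apply)
  fukurdan → fukordan   [pre-rhotic lowering]
  fukordan → hukordan   [unconditioned shift]
  hukordan → huhordan   [intervocalic lenition]
  giving Vukulen huhordan.
Only *fukurdan yields all of Galen fukurzon, Vukulen huhordan.

*fukurdan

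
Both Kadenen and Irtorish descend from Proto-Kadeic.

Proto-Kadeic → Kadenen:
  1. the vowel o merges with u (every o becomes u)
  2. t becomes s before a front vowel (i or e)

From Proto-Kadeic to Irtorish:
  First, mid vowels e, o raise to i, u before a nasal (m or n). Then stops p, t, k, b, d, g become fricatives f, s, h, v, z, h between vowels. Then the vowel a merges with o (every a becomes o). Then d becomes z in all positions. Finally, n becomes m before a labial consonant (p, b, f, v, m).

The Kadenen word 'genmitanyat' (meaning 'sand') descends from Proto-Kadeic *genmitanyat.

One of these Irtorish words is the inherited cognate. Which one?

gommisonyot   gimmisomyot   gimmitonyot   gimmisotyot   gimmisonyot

gimmisonyot

Irtorish: *genmitanyat
  genmitanyat → ginmitanyat   [pre-nasal raising]
  ginmitanyat → ginmisanyat   [intervocalic lenition]
  ginmisanyat → ginmisonyot   [vowel merger]
  ginmisonyot (rule 4 does not apply)
  ginmisonyot → gimmisonyot   [nasal place assimilation]
  giving Irtorish gimmisonyot.
Only 'gimmisonyot' matches the regular Irtorish development of *genmitanyat.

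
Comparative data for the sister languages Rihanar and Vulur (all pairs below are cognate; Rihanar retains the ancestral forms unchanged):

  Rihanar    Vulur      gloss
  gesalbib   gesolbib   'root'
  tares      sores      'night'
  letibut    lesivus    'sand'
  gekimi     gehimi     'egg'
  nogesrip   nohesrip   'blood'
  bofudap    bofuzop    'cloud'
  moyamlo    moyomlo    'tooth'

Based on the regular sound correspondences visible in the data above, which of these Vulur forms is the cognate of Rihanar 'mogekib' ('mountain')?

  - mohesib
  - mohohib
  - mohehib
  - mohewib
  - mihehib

nogesrip ~ nohesrip — Rihanar g corresponds to Vulur h between vowels (before a front vowel).
gekimi ~ gehimi — Rihanar k corresponds to Vulur h between vowels (before a front vowel).
Applying these to Rihanar 'mogekib':
  mogekib → mohekib   (g→h between vowels (before a front vowel))
  mohekib → mohehib   (k→h between vowels (before a front vowel))
So the Vulur cognate is 'mohehib'.

mohehib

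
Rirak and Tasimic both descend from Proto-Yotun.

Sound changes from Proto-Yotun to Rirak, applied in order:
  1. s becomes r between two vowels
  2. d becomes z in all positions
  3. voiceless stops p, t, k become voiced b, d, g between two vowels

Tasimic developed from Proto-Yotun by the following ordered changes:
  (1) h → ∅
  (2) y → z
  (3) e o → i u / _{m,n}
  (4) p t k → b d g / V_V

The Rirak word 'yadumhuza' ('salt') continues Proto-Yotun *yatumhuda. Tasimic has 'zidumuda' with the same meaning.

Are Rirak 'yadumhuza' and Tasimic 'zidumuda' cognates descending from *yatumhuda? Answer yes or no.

Derive the expected Tasimic reflex of *yatumhuda:
Tasimic: *yatumhuda
  yatumhuda → yatumuda   [h-loss]
  yatumuda → zatumuda   [unconditioned shift]
  zatumuda (rule 3 does not apply)
  zatumuda → zadumuda   [intervocalic voicing]
  giving Tasimic zadumuda.
The regular Tasimic reflex would be 'zadumuda', but the attested form is 'zidumuda'. The correspondence is irregular, so they are not cognates (the Tasimic form has a different source).

no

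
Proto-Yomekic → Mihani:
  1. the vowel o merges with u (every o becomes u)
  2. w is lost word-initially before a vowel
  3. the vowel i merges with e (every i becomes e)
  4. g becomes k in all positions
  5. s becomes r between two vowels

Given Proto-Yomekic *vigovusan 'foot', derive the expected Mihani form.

vekuvuran

Mihani: *vigovusan > viguvusan > veguvusan > vekuvusan > vekuvuran  (by vowel merger, vowel merger, unconditioned shift, rhotacism)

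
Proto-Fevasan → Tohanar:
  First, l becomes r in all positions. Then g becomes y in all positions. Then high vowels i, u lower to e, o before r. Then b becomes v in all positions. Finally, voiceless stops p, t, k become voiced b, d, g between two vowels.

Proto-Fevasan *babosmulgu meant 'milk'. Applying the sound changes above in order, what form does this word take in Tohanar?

Tohanar: *babosmulgu > babosmurgu > babosmuryu > babosmoryu > vavosmoryu  (by unconditioned shift, unconditioned shift, pre-rhotic lowering, unconditioned shift)

vavosmoryu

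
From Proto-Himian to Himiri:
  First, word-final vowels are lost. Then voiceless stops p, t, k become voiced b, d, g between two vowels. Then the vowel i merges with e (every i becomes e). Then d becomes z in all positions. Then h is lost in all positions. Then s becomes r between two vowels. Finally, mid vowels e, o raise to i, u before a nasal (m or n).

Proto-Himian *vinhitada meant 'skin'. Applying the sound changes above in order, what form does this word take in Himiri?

vinezaz

Himiri: *vinhitada
  vinhitada → vinhitad   [apocope]
  vinhitad → vinhidad   [intervocalic voicing]
  vinhidad → venhedad   [vowel merger]
  venhedad → venhezaz   [unconditioned shift]
  venhezaz → venezaz   [h-loss]
  venezaz (rule 6 does not apply)
  venezaz → vinezaz   [pre-nasal raising]
  giving Himiri vinezaz.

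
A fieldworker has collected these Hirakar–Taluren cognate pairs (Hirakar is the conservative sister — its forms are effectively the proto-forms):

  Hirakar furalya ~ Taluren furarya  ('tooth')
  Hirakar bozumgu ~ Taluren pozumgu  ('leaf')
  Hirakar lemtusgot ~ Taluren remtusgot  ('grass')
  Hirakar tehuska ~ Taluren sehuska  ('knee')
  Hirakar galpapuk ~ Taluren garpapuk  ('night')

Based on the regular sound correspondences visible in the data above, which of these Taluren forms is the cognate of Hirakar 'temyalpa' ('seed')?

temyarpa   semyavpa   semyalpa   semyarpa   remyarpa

semyarpa

tehuska ~ sehuska — Hirakar t corresponds to Taluren s word-initially before a front vowel.
galpapuk ~ garpapuk — Hirakar l corresponds to Taluren r after a vowel, before a labial obstruent.
Applying these to Hirakar 'temyalpa':
  temyalpa → semyalpa   (t→s word-initially before a front vowel)
  semyalpa → semyarpa   (l→r after a vowel, before a labial obstruent)
So the Taluren cognate is 'semyarpa'.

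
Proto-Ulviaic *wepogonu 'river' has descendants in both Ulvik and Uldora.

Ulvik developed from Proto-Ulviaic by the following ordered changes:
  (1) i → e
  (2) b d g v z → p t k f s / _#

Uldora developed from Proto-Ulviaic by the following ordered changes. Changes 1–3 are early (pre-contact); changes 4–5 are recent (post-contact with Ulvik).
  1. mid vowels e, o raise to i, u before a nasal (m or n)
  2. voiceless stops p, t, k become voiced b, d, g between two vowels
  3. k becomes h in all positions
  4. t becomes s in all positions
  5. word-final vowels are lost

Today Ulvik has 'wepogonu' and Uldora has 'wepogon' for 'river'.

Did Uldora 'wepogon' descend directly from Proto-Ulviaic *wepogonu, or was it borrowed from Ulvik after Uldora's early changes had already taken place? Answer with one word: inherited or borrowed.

borrowed

If inherited, *wepogonu would pass through all of Uldora's changes:
Uldora: *wepogonu > wepogunu > webogunu > webogun  (by pre-nasal raising, intervocalic voicing, apocope)
If borrowed from Ulvik 'wepogonu' after the early changes, it would undergo only the recent ones:
  rule 4 (unconditioned shift): no change (wepogonu)
  rule 5 (apocope): wepogonu → wepogon
  ⇒ as a loan: wepogon
Uldora 'wepogon' matches the loan outcome 'wepogon', not the inherited 'webogun' — it skipped the early Uldora changes, so it was borrowed from Ulvik.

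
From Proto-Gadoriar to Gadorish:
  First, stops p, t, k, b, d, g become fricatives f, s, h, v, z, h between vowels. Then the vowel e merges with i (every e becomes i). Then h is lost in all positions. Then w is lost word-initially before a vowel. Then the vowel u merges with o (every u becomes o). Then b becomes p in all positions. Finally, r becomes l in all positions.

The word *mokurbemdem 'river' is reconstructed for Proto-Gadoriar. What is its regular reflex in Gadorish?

Gadorish: *mokurbemdem
  mokurbemdem → mohurbemdem   [intervocalic lenition]
  mohurbemdem → mohurbimdim   [vowel merger]
  mohurbimdim → mourbimdim   [h-loss]
  mourbimdim (rule 4 does not apply)
  mourbimdim → moorbimdim   [vowel merger]
  moorbimdim → moorpimdim   [unconditioned shift]
  moorpimdim → moolpimdim   [unconditioned shift]
  giving Gadorish moolpimdim.

moolpimdim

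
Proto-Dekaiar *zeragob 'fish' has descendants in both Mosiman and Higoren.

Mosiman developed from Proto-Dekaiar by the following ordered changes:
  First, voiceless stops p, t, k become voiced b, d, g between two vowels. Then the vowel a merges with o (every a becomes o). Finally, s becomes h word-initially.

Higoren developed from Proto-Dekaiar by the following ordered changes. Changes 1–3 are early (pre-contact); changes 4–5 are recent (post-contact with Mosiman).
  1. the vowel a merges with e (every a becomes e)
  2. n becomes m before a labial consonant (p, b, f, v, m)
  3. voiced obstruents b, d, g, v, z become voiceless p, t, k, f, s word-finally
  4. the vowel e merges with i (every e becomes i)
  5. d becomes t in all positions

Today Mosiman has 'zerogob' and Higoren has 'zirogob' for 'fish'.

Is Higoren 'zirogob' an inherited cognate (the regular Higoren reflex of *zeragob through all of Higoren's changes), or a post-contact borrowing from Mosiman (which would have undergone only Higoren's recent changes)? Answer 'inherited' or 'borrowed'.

borrowed

If inherited, *zeragob would pass through all of Higoren's changes:
Higoren: start from *zeragob.
  rule 1 (vowel merger): zeragob → zeregob
  rule 2: no change — zeregob
  rule 3 (final devoicing): zeregob → zeregop
  rule 4 (vowel merger): zeregop → zirigop
  rule 5: no change — zirigop
  ⇒ Higoren zirigop
If borrowed from Mosiman 'zerogob' after the early changes, it would undergo only the recent ones:
  rule 4 (vowel merger): zerogob → zirogob
  rule 5 (unconditioned shift): no change (zirogob)
  ⇒ as a loan: zirogob
Higoren 'zirogob' matches the loan outcome 'zirogob', not the inherited 'zirigop' — it skipped the early Higoren changes, so it was borrowed from Mosiman.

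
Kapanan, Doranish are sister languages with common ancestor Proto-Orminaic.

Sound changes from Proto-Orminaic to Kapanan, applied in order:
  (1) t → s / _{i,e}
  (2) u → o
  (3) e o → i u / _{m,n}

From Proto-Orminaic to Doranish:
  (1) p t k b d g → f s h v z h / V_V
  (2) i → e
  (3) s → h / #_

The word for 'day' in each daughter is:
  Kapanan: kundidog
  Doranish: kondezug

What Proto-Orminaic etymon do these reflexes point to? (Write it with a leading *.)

Position 7: Kapanan has o, Doranish has u. Doranish preserves u here (none of its changes turn any other segment into u), so the proto-segment is *u.
Position 5: Kapanan has i, Doranish has e. Taking the neighbouring segments as reconstructed: Kapanan i can only go back to *i; Doranish e could go back to *e or *i — the one source consistent with every daughter is *i.
Position 2: Kapanan has u, Doranish has o. Doranish preserves o here (none of its changes turn any other segment into o), so the proto-segment is *o.
Verify the candidate proto-form against each daughter:
Kapanan: start from *kondidug.
  rule 1: no change — kondidug
  rule 2 (vowel merger): kondidug → kondidog
  rule 3 (pre-nasal raising): kondidog → kundidog
  ⇒ Kapanan kundidog
Doranish: start from *kondidug.
  rule 1 (intervocalic lenition): kondidug → kondizug
  rule 2 (vowel merger): kondizug → kondezug
  rule 3: no change — kondezug
  ⇒ Doranish kondezug
*kondidug is the unique common source.

*kondidug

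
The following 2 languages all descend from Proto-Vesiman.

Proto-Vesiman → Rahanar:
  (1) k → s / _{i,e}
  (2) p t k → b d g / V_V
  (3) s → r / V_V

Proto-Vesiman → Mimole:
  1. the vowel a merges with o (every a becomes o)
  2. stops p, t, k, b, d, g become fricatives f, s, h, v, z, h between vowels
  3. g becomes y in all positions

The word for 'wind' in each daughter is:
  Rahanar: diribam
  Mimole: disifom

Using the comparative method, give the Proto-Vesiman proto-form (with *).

*disipam

Position 6: Rahanar has a, Mimole has o. Rahanar preserves a here (none of its changes turn any other segment into a), so the proto-segment is *a.
Position 5: Rahanar has b, Mimole has f. Taking the neighbouring segments as reconstructed: Rahanar b could go back to *p or *b; Mimole f could go back to *p or *f — the one source consistent with every daughter is *p.
Position 3: Rahanar has r, Mimole has s. Taking the neighbouring segments as reconstructed: Rahanar r could go back to *k or *s or *r; Mimole s could go back to *t or *s — the one source consistent with every daughter is *s.
This points to *disipam. Verify forward in each daughter:
Rahanar: start from *disipam.
  rule 1: no change — disipam
  rule 2 (intervocalic voicing): disipam → disibam
  rule 3 (rhotacism): disibam → diribam
  ⇒ Rahanar diribam
Mimole: *disipam > disipom > disifom  (by vowel merger, intervocalic lenition)
*disipam is the unique common source.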